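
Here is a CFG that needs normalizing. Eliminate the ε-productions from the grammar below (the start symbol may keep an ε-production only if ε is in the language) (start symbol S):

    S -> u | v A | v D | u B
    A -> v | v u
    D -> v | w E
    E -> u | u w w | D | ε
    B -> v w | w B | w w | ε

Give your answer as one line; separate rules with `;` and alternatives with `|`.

Nullable nonterminals: {B, E}.
ε ∉ L(G), so no ε-production is kept.
Expand every rule over subsets of its nullable positions: D → w E gives w E | w. B → w B gives w B | w.

S -> u | v A | v D | u B; A -> v | v u; D -> v | w E | w; E -> u | u w w | D; B -> v w | w B | w | w w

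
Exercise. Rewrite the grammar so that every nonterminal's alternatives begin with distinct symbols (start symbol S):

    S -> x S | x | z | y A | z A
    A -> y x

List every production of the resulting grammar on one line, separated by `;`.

S has alternatives sharing prefix 'x': factor to S → x S' with S' → S | ε.
S has alternatives sharing prefix 'z': factor to S → z S'' with S'' → ε | A.

S -> y A | x S' | z S''; A -> y x; S' -> S | epsilon; S'' -> epsilon | A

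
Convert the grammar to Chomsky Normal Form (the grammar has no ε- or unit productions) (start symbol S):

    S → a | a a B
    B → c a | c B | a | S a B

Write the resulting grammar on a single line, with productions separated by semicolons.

S → a | X1 Y1; B → X2 X1 | X2 B | a | S Y2; X1 → a; X2 → c; Y1 → X1 B; Y2 → X1 B

Introduce a nonterminal for each terminal appearing in a rule of length ≥ 2: X1 → a, X2 → c.
Binarize each right-hand side of length ≥ 3 by chaining fresh nonterminals (Y1, Y2, …): affected rules were S → X1 X1 B; B → S X1 B.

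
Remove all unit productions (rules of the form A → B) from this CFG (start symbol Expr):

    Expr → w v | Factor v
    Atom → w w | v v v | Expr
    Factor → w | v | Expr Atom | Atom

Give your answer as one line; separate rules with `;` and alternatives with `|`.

Expr → w v | Factor v; Atom → w w | v v v | w v | Factor v; Factor → w w | v v v | w | v | Expr Atom | w v | Factor v

Unit pairs: Atom ⇒* {Expr}; Factor ⇒* {Atom, Expr}.
For every A with A ⇒* B via unit rules, add B's non-unit alternatives to A; then delete every rule of the form X → Y.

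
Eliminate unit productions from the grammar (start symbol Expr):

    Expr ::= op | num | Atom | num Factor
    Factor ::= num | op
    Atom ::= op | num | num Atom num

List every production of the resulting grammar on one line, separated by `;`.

Unit pairs: Expr ⇒* {Atom}.
For every A with A ⇒* B via unit rules, add B's non-unit alternatives to A; then delete every rule of the form X → Y.

Expr ::= op | num | num Atom num | num Factor; Factor ::= num | op; Atom ::= op | num | num Atom num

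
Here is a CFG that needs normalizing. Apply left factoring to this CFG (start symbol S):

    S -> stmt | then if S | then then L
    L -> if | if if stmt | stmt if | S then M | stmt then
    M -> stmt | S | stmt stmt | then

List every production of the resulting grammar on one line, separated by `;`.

S has alternatives sharing prefix 'then': factor to S → then S' with S' → if S | then L.
L has alternatives sharing prefix 'if': factor to L → if L' with L' → ε | if stmt.
L has alternatives sharing prefix 'stmt': factor to L → stmt L'' with L'' → if | then.
M has alternatives sharing prefix 'stmt': factor to M → stmt M' with M' → ε | stmt.

S -> stmt | then S'; L -> S then M | if L' | stmt L''; M -> S | then | stmt M'; S' -> if S | then L; L' -> ε | if stmt; L'' -> if | then; M' -> ε | stmt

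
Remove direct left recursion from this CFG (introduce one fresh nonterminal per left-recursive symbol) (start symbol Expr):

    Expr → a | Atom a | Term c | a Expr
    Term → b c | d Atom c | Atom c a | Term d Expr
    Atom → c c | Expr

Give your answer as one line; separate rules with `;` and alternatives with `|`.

Expr → a | Atom a | Term c | a Expr; Term → b c Term1 | d Atom c Term1 | Atom c a Term1; Atom → c c | Expr; Term1 → d Expr Term1 | ε

Left recursion appears on Term.
For Term: α = {d Expr}, β = {b c, d Atom c, Atom c a}. Rewrite as Term → β Term1 and Term1 → α Term1 | ε.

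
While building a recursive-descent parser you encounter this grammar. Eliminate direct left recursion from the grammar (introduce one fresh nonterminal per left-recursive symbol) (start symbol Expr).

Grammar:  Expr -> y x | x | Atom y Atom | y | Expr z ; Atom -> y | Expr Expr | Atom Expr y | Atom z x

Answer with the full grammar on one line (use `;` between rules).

Expr -> y x Expr1 | x Expr1 | Atom y Atom Expr1 | y Expr1; Atom -> y Atom1 | Expr Expr Atom1; Expr1 -> z Expr1 | ε; Atom1 -> Expr y Atom1 | z x Atom1 | ε

Directly left-recursive nonterminals: Expr, Atom.
For Expr: α = {z}, β = {y x, x, Atom y Atom, y}. Rewrite as Expr → β Expr1 and Expr1 → α Expr1 | ε.
For Atom: α = {Expr y, z x}, β = {y, Expr Expr}. Rewrite as Atom → β Atom1 and Atom1 → α Atom1 | ε.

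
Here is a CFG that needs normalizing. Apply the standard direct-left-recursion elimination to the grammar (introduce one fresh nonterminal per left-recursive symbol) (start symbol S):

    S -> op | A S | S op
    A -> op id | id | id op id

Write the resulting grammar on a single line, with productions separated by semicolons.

Directly left-recursive nonterminal: S.
For S: α = {op}, β = {op, A S}. Rewrite as S → β S' and S' → α S' | ε.

S -> op S' | A S S'; A -> op id | id | id op id; S' -> op S' | ε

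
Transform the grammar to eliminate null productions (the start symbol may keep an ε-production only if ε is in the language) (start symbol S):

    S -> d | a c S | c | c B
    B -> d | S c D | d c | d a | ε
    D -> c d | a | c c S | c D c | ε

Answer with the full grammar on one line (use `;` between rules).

S -> d | a c S | c | c B; B -> d | S c D | S c | d c | d a; D -> c d | a | c c S | c D c | c c

Nullable nonterminals: {B, D}.
ε ∉ L(G), so no ε-production is kept.
For each production, add variants omitting each subset of nullable occurrences: B → S c D gives S c D | S c. D → c D c gives c D c | c c.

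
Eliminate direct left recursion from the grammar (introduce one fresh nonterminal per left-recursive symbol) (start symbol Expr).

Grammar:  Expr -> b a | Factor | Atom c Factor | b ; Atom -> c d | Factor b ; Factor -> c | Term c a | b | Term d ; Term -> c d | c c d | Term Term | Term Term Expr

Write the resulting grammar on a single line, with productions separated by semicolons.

Expr -> b a | Factor | Atom c Factor | b; Atom -> c d | Factor b; Factor -> c | Term c a | b | Term d; Term -> c d Term1 | c c d Term1; Term1 -> Term Term1 | Term Expr Term1 | ε

Directly left-recursive nonterminal: Term.
For Term: α = {Term, Term Expr}, β = {c d, c c d}. Rewrite as Term → β Term1 and Term1 → α Term1 | ε.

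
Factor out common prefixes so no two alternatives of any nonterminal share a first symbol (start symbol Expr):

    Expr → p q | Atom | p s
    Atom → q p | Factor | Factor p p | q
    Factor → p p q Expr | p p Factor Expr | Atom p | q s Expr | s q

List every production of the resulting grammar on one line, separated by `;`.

Expr has alternatives sharing prefix 'p': factor to Expr → p Expr1 with Expr1 → q | s.
Atom has alternatives sharing prefix 'q': factor to Atom → q Atom1 with Atom1 → p | ε.
Atom has alternatives sharing prefix 'Factor': factor to Atom → Factor Atom2 with Atom2 → ε | p p.
Factor has alternatives sharing prefix 'p p': factor to Factor → p p Factor1 with Factor1 → q Expr | Factor Expr.

Expr → Atom | p Expr1; Atom → q Atom1 | Factor Atom2; Factor → Atom p | q s Expr | s q | p p Factor1; Expr1 → q | s; Atom1 → p | ε; Atom2 → ε | p p; Factor1 → q Expr | Factor Expr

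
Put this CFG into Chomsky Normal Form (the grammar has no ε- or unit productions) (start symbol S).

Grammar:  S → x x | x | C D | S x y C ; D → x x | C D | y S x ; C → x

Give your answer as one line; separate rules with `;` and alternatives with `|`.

Introduce a nonterminal for each terminal appearing in a rule of length ≥ 2: X1 → x, X2 → y.
Binarize each right-hand side of length ≥ 3 by chaining fresh nonterminals (Y1, Y2, …): affected rules were S → S X1 X2 C; D → X2 S X1.

S → X1 X1 | x | C D | S Y1; D → X1 X1 | C D | X2 Y3; C → x; X1 → x; X2 → y; Y1 → X1 Y2; Y2 → X2 C; Y3 → S X1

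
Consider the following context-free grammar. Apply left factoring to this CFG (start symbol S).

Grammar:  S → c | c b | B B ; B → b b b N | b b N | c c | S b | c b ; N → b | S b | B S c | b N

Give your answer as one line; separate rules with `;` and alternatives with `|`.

S has alternatives sharing prefix 'c': factor to S → c S' with S' → ε | b.
B has alternatives sharing prefix 'b b': factor to B → b b B' with B' → b N | N.
B has alternatives sharing prefix 'c': factor to B → c B'' with B'' → c | b.
N has alternatives sharing prefix 'b': factor to N → b N' with N' → ε | N.

S → B B | c S'; B → S b | b b B' | c B''; N → S b | B S c | b N'; S' → ε | b; B' → b N | N; B'' → c | b; N' → ε | N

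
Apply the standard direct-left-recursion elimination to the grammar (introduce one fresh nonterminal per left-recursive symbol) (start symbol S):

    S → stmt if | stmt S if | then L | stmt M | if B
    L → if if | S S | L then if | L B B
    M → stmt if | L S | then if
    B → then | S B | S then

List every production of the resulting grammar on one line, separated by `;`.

S → stmt if | stmt S if | then L | stmt M | if B; L → if if L' | S S L'; M → stmt if | L S | then if; B → then | S B | S then; L' → then if L' | B B L' | ε

Directly left-recursive nonterminal: L.
For L: α = {then if, B B}, β = {if if, S S}. Rewrite as L → β L' and L' → α L' | ε.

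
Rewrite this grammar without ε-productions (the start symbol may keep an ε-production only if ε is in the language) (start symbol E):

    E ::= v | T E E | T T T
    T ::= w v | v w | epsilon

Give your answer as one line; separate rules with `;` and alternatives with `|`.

E ::= v | T E E | T E | T | E E | T T T | T T | ε; T ::= w v | v w

Nullable set = {E, T}.
ε ∈ L(G) since E is nullable, so keep E → ε.
Add the nullable-subset variants: E → T E E gives T E E | T E | T | E E. E → T T T gives T T T | T T.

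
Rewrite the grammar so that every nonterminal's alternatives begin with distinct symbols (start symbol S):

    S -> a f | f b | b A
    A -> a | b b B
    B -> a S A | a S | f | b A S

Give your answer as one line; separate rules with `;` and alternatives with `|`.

S -> a f | f b | b A; A -> a | b b B; B -> f | b A S | a S B'; B' -> A | ε

B has alternatives sharing prefix 'a S': factor to B → a S B' with B' → A | ε.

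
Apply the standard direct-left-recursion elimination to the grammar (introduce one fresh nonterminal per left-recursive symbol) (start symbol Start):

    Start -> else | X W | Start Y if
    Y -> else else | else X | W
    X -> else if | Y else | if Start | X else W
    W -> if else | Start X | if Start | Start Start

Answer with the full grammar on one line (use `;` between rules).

Start -> else Start1 | X W Start1; Y -> else else | else X | W; X -> else if X1 | Y else X1 | if Start X1; W -> if else | Start X | if Start | Start Start; Start1 -> Y if Start1 | eps; X1 -> else W X1 | eps

Directly left-recursive nonterminals: Start, X.
For Start: α = {Y if}, β = {else, X W}. Rewrite as Start → β Start1 and Start1 → α Start1 | ε.
For X: α = {else W}, β = {else if, Y else, if Start}. Rewrite as X → β X1 and X1 → α X1 | ε.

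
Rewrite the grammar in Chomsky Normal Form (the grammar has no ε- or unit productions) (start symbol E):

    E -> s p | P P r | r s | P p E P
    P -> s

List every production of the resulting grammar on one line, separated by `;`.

E -> X1 X2 | P Y1 | X3 X1 | P Y2; P -> s; X1 -> s; X2 -> p; X3 -> r; Y1 -> P X3; Y2 -> X2 Y3; Y3 -> E P

Introduce a nonterminal for each terminal appearing in a rule of length ≥ 2: X1 → s, X2 → p, X3 → r.
Binarize each right-hand side of length ≥ 3 by chaining fresh nonterminals (Y1, Y2, …): affected rules were E → P P X3; E → P X2 E P.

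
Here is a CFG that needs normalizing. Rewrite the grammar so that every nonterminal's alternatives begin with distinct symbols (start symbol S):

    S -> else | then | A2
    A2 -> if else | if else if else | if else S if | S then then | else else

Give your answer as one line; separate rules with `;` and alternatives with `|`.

A2 has alternatives sharing prefix 'if else': factor to A2 → if else A2' with A2' → ε | if else | S if.

S -> else | then | A2; A2 -> S then then | else else | if else A2'; A2' -> ε | if else | S if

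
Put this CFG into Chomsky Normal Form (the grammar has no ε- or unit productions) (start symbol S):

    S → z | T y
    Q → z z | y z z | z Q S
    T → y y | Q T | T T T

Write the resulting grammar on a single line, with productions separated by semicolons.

S → z | T X1; Q → X2 X2 | X1 Y1 | X2 Y2; T → X1 X1 | Q T | T Y3; X1 → y; X2 → z; Y1 → X2 X2; Y2 → Q S; Y3 → T T

Introduce a nonterminal for each terminal appearing in a rule of length ≥ 2: X1 → y, X2 → z.
Binarize each right-hand side of length ≥ 3 by chaining fresh nonterminals (Y1, Y2, …): affected rules were Q → X1 X2 X2; Q → X2 Q S; T → T T T.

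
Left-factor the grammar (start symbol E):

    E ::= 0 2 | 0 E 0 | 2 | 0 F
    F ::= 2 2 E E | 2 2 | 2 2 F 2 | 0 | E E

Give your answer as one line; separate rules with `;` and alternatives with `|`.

E ::= 2 | 0 E'; F ::= 0 | E E | 2 2 F'; E' ::= 2 | E 0 | F; F' ::= E E | ε | F 2

E has alternatives sharing prefix '0': factor to E → 0 E' with E' → 2 | E 0 | F.
F has alternatives sharing prefix '2 2': factor to F → 2 2 F' with F' → E E | ε | F 2.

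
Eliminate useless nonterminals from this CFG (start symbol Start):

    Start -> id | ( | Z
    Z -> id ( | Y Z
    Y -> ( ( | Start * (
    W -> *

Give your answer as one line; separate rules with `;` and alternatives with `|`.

Generating nonterminals: {Start, W, Y, Z}.
Reachable from Start after that: {Start, Y, Z}.
Removed useless symbols: {W} and every production mentioning them.

Start -> id | ( | Z; Z -> id ( | Y Z; Y -> ( ( | Start * (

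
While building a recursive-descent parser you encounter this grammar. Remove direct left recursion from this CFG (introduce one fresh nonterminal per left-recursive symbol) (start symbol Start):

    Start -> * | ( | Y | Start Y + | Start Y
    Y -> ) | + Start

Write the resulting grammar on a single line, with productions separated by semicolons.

Left recursion appears on Start.
For Start: α = {Y +, Y}, β = {*, (, Y}. Rewrite as Start → β Start1 and Start1 → α Start1 | ε.

Start -> * Start1 | ( Start1 | Y Start1; Y -> ) | + Start; Start1 -> Y + Start1 | Y Start1 | ε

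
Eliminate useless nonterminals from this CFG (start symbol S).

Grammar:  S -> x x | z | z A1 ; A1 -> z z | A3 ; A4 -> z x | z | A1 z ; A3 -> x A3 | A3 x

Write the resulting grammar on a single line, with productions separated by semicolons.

S -> x x | z | z A1; A1 -> z z

Generating nonterminals: {A1, A4, S}.
Reachable from S after that: {A1, S}.
Removed useless symbols: {A3, A4} and every production mentioning them.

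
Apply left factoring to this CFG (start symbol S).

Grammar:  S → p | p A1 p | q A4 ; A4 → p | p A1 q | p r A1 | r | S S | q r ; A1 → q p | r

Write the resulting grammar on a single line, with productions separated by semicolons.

S has alternatives sharing prefix 'p': factor to S → p S' with S' → ε | A1 p.
A4 has alternatives sharing prefix 'p': factor to A4 → p A4' with A4' → ε | A1 q | r A1.

S → q A4 | p S'; A4 → r | S S | q r | p A4'; A1 → q p | r; S' → eps | A1 p; A4' → eps | A1 q | r A1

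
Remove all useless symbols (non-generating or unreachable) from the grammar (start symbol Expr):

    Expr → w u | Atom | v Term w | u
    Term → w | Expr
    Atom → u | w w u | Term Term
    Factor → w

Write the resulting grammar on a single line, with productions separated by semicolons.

Generating nonterminals: {Atom, Expr, Factor, Term}.
Reachable from Expr after that: {Atom, Expr, Term}.
Removed useless symbols: {Factor} and every production mentioning them.

Expr → w u | Atom | v Term w | u; Term → w | Expr; Atom → u | w w u | Term Term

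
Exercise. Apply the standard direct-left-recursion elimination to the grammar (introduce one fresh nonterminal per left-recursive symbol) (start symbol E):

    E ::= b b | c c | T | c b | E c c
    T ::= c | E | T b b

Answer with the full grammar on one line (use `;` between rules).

E ::= b b E' | c c E' | T E' | c b E'; T ::= c T' | E T'; E' ::= c c E' | ε; T' ::= b b T' | ε

E, T are directly left-recursive.
For E: α = {c c}, β = {b b, c c, T, c b}. Rewrite as E → β E' and E' → α E' | ε.
For T: α = {b b}, β = {c, E}. Rewrite as T → β T' and T' → α T' | ε.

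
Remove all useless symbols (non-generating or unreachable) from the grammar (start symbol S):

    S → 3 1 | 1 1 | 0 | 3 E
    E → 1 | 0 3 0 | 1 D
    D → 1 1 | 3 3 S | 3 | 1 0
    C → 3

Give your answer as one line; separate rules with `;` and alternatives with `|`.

S → 3 1 | 1 1 | 0 | 3 E; E → 1 | 0 3 0 | 1 D; D → 1 1 | 3 3 S | 3 | 1 0

Generating nonterminals: {C, D, E, S}.
Reachable from S after that: {D, E, S}.
Removed useless symbols: {C} and every production mentioning them.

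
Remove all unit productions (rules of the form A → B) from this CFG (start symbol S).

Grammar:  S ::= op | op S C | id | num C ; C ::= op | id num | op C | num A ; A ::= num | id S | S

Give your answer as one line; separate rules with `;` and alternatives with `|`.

Unit pairs: A ⇒* {S}.
For every A with A ⇒* B via unit rules, add B's non-unit alternatives to A; then delete every rule of the form X → Y.

S ::= op | op S C | id | num C; C ::= op | id num | op C | num A; A ::= op | op S C | id | num C | num | id S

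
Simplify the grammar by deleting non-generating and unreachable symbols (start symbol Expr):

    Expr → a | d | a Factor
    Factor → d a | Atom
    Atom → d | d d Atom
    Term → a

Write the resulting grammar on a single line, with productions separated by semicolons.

Expr → a | d | a Factor; Factor → d a | Atom; Atom → d | d d Atom

Generating nonterminals: {Atom, Expr, Factor, Term}.
Reachable from Expr after that: {Atom, Expr, Factor}.
Removed useless symbols: {Term} and every production mentioning them.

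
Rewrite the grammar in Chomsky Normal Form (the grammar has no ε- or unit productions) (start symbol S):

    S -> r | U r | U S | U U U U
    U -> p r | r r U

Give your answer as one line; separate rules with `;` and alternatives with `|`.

Introduce a nonterminal for each terminal appearing in a rule of length ≥ 2: X1 → r, X2 → p.
Binarize each right-hand side of length ≥ 3 by chaining fresh nonterminals (Y1, Y2, …): affected rules were S → U U U U; U → X1 X1 U.

S -> r | U X1 | U S | U Y1; U -> X2 X1 | X1 Y3; X1 -> r; X2 -> p; Y1 -> U Y2; Y2 -> U U; Y3 -> X1 U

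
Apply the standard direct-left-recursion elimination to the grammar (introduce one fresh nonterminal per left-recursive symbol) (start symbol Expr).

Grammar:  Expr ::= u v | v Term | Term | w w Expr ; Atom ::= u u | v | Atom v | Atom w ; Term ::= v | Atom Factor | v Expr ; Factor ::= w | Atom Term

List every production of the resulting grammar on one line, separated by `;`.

Left recursion appears on Atom.
For Atom: α = {v, w}, β = {u u, v}. Rewrite as Atom → β Atom1 and Atom1 → α Atom1 | ε.

Expr ::= u v | v Term | Term | w w Expr; Atom ::= u u Atom1 | v Atom1; Term ::= v | Atom Factor | v Expr; Factor ::= w | Atom Term; Atom1 ::= v Atom1 | w Atom1 | ε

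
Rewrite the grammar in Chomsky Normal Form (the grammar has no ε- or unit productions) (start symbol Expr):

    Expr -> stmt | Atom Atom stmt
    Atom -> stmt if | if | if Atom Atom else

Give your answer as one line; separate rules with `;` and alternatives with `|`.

Expr -> stmt | Atom Y1; Atom -> X1 X2 | if | X2 Y2; X1 -> stmt; X2 -> if; X3 -> else; Y1 -> Atom X1; Y2 -> Atom Y3; Y3 -> Atom X3

Introduce a nonterminal for each terminal appearing in a rule of length ≥ 2: X1 → stmt, X2 → if, X3 → else.
Binarize each right-hand side of length ≥ 3 by chaining fresh nonterminals (Y1, Y2, …): affected rules were Expr → Atom Atom X1; Atom → X2 Atom Atom X3.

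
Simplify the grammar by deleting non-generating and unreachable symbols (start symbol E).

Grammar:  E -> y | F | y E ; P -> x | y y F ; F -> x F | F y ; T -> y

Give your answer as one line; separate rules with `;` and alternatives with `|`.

Generating nonterminals: {E, P, T}.
Reachable from E after that: {E}.
Removed useless symbols: {F, P, T} and every production mentioning them.

E -> y | y E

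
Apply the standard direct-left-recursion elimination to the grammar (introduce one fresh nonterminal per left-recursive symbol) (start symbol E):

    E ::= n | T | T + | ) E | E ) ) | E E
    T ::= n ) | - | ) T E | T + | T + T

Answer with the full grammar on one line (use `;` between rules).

Left recursion appears on E, T.
For E: α = {) ), E}, β = {n, T, T +, ) E}. Rewrite as E → β E' and E' → α E' | ε.
For T: α = {+, + T}, β = {n ), -, ) T E}. Rewrite as T → β T' and T' → α T' | ε.

E ::= n E' | T E' | T + E' | ) E E'; T ::= n ) T' | - T' | ) T E T'; E' ::= ) ) E' | E E' | ε; T' ::= + T' | + T T' | ε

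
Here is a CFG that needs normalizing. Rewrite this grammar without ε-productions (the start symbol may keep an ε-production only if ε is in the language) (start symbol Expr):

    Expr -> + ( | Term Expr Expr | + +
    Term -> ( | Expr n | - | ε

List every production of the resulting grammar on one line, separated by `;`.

Expr -> + ( | Term Expr Expr | Expr Expr | + +; Term -> ( | Expr n | -

Nullable set = {Term}.
ε ∉ L(G), so no ε-production is kept.
For each production, add variants omitting each subset of nullable occurrences: Expr → Term Expr Expr gives Term Expr Expr | Expr Expr.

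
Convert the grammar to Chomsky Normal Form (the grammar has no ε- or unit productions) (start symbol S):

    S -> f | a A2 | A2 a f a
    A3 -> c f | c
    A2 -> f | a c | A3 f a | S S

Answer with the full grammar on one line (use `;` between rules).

Introduce a nonterminal for each terminal appearing in a rule of length ≥ 2: X1 → a, X2 → f, X3 → c.
Binarize each right-hand side of length ≥ 3 by chaining fresh nonterminals (Y1, Y2, …): affected rules were S → A2 X1 X2 X1; A2 → A3 X2 X1.

S -> f | X1 A2 | A2 Y1; A3 -> X3 X2 | c; A2 -> f | X1 X3 | A3 Y3 | S S; X1 -> a; X2 -> f; X3 -> c; Y1 -> X1 Y2; Y2 -> X2 X1; Y3 -> X2 X1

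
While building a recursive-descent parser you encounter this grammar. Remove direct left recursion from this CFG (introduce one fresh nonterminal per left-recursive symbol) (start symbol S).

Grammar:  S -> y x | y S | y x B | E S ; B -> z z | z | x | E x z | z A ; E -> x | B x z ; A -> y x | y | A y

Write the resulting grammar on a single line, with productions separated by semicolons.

A is directly left-recursive.
For A: α = {y}, β = {y x, y}. Rewrite as A → β A' and A' → α A' | ε.

S -> y x | y S | y x B | E S; B -> z z | z | x | E x z | z A; E -> x | B x z; A -> y x A' | y A'; A' -> y A' | ε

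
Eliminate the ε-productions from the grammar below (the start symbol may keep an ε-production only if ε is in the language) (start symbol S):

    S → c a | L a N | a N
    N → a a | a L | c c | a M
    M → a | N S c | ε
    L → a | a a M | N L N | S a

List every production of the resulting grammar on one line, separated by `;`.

S → c a | L a N | a N; N → a a | a L | c c | a M | a; M → a | N S c; L → a | a a M | a a | N L N | S a

The nullable symbols are {M}.
ε ∉ L(G), so no ε-production is kept.
For each production, add variants omitting each subset of nullable occurrences: N → a M gives a M | a. L → a a M gives a a M | a a.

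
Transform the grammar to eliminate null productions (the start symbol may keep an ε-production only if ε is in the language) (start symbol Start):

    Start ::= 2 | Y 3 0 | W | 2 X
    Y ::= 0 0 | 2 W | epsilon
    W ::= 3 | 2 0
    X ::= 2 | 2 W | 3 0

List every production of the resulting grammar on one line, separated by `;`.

The nullable symbols are {Y}.
ε ∉ L(G), so no ε-production is kept.
Add the nullable-subset variants: Start → Y 3 0 gives Y 3 0 | 3 0.

Start ::= 2 | Y 3 0 | 3 0 | W | 2 X; Y ::= 0 0 | 2 W; W ::= 3 | 2 0; X ::= 2 | 2 W | 3 0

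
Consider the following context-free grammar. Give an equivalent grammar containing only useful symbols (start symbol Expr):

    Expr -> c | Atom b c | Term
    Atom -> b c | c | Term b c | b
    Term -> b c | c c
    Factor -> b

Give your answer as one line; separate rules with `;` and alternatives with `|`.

Expr -> c | Atom b c | Term; Atom -> b c | c | Term b c | b; Term -> b c | c c

Generating nonterminals: {Atom, Expr, Factor, Term}.
Reachable from Expr after that: {Atom, Expr, Term}.
Removed useless symbols: {Factor} and every production mentioning them.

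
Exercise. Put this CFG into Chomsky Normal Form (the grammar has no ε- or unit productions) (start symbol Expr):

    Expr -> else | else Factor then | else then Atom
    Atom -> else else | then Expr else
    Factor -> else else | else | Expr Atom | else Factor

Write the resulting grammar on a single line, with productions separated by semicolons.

Introduce a nonterminal for each terminal appearing in a rule of length ≥ 2: X1 → else, X2 → then.
Binarize each right-hand side of length ≥ 3 by chaining fresh nonterminals (Y1, Y2, …): affected rules were Expr → X1 Factor X2; Expr → X1 X2 Atom; Atom → X2 Expr X1.

Expr -> else | X1 Y1 | X1 Y2; Atom -> X1 X1 | X2 Y3; Factor -> X1 X1 | else | Expr Atom | X1 Factor; X1 -> else; X2 -> then; Y1 -> Factor X2; Y2 -> X2 Atom; Y3 -> Expr X1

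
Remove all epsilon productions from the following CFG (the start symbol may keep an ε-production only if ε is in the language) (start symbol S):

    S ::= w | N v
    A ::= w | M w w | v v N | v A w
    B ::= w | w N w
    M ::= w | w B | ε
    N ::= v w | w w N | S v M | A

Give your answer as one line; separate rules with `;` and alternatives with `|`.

S ::= w | N v; A ::= w | M w w | w w | v v N | v A w; B ::= w | w N w; M ::= w | w B; N ::= v w | w w N | S v M | S v | A

Nullable nonterminals: {M}.
ε ∉ L(G), so no ε-production is kept.
Expand every rule over subsets of its nullable positions: A → M w w gives M w w | w w. N → S v M gives S v M | S v.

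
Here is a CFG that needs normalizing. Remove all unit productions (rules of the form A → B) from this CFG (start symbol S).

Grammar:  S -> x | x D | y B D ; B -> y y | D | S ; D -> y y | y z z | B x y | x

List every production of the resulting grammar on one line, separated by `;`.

Unit pairs: B ⇒* {D, S}.
For each unit pair (A, B), copy every non-unit production of B to A, then drop all unit productions.

S -> x | x D | y B D; B -> y y | x | x D | y B D | y z z | B x y; D -> y y | y z z | B x y | x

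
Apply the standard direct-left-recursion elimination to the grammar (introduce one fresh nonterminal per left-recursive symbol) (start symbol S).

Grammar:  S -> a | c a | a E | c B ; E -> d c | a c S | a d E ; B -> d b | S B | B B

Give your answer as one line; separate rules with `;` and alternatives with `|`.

S -> a | c a | a E | c B; E -> d c | a c S | a d E; B -> d b B' | S B B'; B' -> B B' | ε

B is directly left-recursive.
For B: α = {B}, β = {d b, S B}. Rewrite as B → β B' and B' → α B' | ε.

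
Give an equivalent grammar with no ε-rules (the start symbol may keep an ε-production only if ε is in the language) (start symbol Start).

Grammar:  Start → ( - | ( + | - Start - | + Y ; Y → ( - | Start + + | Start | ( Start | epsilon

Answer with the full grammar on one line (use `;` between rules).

Start → ( - | ( + | - Start - | + Y | +; Y → ( - | Start + + | Start | ( Start

Nullable set = {Y}.
ε ∉ L(G), so no ε-production is kept.
For each production, add variants omitting each subset of nullable occurrences: Start → + Y gives + Y | +.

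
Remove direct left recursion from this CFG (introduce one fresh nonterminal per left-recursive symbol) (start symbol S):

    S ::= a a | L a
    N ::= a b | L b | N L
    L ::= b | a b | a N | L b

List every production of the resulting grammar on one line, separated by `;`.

N, L are directly left-recursive.
For N: α = {L}, β = {a b, L b}. Rewrite as N → β N' and N' → α N' | ε.
For L: α = {b}, β = {b, a b, a N}. Rewrite as L → β L' and L' → α L' | ε.

S ::= a a | L a; N ::= a b N' | L b N'; L ::= b L' | a b L' | a N L'; N' ::= L N' | ε; L' ::= b L' | ε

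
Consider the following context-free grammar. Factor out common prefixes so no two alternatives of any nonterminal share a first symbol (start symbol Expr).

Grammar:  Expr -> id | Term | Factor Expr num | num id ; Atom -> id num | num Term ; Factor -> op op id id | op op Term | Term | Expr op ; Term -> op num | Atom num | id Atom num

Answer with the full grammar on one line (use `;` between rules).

Factor has alternatives sharing prefix 'op op': factor to Factor → op op Factor1 with Factor1 → id id | Term.

Expr -> id | Term | Factor Expr num | num id; Atom -> id num | num Term; Factor -> Term | Expr op | op op Factor1; Term -> op num | Atom num | id Atom num; Factor1 -> id id | Term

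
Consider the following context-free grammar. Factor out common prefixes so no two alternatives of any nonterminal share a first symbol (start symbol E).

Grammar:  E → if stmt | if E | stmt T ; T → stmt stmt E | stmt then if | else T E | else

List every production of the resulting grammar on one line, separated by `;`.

E has alternatives sharing prefix 'if': factor to E → if E' with E' → stmt | E.
T has alternatives sharing prefix 'stmt': factor to T → stmt T' with T' → stmt E | then if.
T has alternatives sharing prefix 'else': factor to T → else T'' with T'' → T E | ε.

E → stmt T | if E'; T → stmt T' | else T''; E' → stmt | E; T' → stmt E | then if; T'' → T E | epsilon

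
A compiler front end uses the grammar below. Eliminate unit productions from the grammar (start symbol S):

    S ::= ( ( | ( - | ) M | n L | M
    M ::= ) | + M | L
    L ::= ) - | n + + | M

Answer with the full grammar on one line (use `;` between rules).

S ::= ) - | n + + | ( ( | ( - | ) M | n L | ) | + M; M ::= ) - | n + + | ) | + M; L ::= ) - | n + + | ) | + M

Unit pairs: L ⇒* {M}; M ⇒* {L}; S ⇒* {L, M}.
For each unit pair (A, B), copy every non-unit production of B to A, then drop all unit productions.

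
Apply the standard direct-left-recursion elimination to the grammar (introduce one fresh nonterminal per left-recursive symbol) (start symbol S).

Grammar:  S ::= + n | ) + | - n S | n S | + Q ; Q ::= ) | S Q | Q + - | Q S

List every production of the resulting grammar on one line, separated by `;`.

Q is directly left-recursive.
For Q: α = {+ -, S}, β = {), S Q}. Rewrite as Q → β Q' and Q' → α Q' | ε.

S ::= + n | ) + | - n S | n S | + Q; Q ::= ) Q' | S Q Q'; Q' ::= + - Q' | S Q' | ε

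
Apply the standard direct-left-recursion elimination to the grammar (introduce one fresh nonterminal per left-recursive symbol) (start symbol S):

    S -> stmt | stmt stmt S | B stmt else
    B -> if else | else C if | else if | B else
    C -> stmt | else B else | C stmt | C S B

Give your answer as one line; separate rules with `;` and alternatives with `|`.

S -> stmt | stmt stmt S | B stmt else; B -> if else B' | else C if B' | else if B'; C -> stmt C' | else B else C'; B' -> else B' | ε; C' -> stmt C' | S B C' | ε

B, C are directly left-recursive.
For B: α = {else}, β = {if else, else C if, else if}. Rewrite as B → β B' and B' → α B' | ε.
For C: α = {stmt, S B}, β = {stmt, else B else}. Rewrite as C → β C' and C' → α C' | ε.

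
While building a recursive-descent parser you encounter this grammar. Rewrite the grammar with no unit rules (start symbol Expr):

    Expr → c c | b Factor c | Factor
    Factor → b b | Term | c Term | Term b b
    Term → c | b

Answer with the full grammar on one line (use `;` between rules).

Unit pairs: Expr ⇒* {Factor, Term}; Factor ⇒* {Term}.
For each unit pair (A, B), copy every non-unit production of B to A, then drop all unit productions.

Expr → c | b | b b | c Term | Term b b | c c | b Factor c; Factor → c | b | b b | c Term | Term b b; Term → c | b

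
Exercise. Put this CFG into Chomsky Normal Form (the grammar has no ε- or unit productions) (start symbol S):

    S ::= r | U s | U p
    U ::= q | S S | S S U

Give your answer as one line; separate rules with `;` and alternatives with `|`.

Introduce a nonterminal for each terminal appearing in a rule of length ≥ 2: X1 → s, X2 → p.
Binarize each right-hand side of length ≥ 3 by chaining fresh nonterminals (Y1, Y2, …): affected rules were U → S S U.

S ::= r | U X1 | U X2; U ::= q | S S | S Y1; X1 ::= s; X2 ::= p; Y1 ::= S U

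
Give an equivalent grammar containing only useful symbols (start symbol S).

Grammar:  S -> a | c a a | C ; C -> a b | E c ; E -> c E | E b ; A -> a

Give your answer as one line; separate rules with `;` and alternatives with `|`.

Generating nonterminals: {A, C, S}.
Reachable from S after that: {C, S}.
Removed useless symbols: {A, E} and every production mentioning them.

S -> a | c a a | C; C -> a b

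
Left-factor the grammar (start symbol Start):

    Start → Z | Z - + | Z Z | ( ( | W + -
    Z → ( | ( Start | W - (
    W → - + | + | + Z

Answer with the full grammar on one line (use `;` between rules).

Start → ( ( | W + - | Z Start1; Z → W - ( | ( Z1; W → - + | + W1; Start1 → eps | - + | Z; Z1 → eps | Start; W1 → eps | Z

Start has alternatives sharing prefix 'Z': factor to Start → Z Start1 with Start1 → ε | - + | Z.
Z has alternatives sharing prefix '(': factor to Z → ( Z1 with Z1 → ε | Start.
W has alternatives sharing prefix '+': factor to W → + W1 with W1 → ε | Z.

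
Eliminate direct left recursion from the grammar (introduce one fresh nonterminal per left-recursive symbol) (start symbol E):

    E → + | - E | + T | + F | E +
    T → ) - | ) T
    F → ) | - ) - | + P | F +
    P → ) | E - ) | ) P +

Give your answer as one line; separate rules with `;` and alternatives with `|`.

E → + E' | - E E' | + T E' | + F E'; T → ) - | ) T; F → ) F' | - ) - F' | + P F'; P → ) | E - ) | ) P +; E' → + E' | ε; F' → + F' | ε

Directly left-recursive nonterminals: E, F.
For E: α = {+}, β = {+, - E, + T, + F}. Rewrite as E → β E' and E' → α E' | ε.
For F: α = {+}, β = {), - ) -, + P}. Rewrite as F → β F' and F' → α F' | ε.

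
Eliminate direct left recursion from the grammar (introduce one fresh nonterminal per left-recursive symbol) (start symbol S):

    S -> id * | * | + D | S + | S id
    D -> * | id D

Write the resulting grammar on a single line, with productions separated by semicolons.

S -> id * S' | * S' | + D S'; D -> * | id D; S' -> + S' | id S' | epsilon

Left recursion appears on S.
For S: α = {+, id}, β = {id *, *, + D}. Rewrite as S → β S' and S' → α S' | ε.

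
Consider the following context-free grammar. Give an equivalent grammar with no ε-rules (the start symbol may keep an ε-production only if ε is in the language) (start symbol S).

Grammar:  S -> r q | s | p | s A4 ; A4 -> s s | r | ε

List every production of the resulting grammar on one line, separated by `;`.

Nullable set = {A4}.
ε ∉ L(G), so no ε-production is kept.

S -> r q | s | p | s A4; A4 -> s s | r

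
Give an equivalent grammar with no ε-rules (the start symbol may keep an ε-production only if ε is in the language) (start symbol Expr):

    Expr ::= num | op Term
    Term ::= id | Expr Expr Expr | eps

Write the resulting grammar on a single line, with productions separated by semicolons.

Expr ::= num | op Term | op; Term ::= id | Expr Expr Expr

Nullable set = {Term}.
ε ∉ L(G), so no ε-production is kept.
For each production, add variants omitting each subset of nullable occurrences: Expr → op Term gives op Term | op.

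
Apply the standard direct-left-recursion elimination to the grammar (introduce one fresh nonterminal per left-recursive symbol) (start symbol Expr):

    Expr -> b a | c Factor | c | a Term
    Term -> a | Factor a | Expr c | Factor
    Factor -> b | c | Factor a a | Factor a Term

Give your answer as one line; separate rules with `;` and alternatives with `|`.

Expr -> b a | c Factor | c | a Term; Term -> a | Factor a | Expr c | Factor; Factor -> b Factor1 | c Factor1; Factor1 -> a a Factor1 | a Term Factor1 | ε

Factor is directly left-recursive.
For Factor: α = {a a, a Term}, β = {b, c}. Rewrite as Factor → β Factor1 and Factor1 → α Factor1 | ε.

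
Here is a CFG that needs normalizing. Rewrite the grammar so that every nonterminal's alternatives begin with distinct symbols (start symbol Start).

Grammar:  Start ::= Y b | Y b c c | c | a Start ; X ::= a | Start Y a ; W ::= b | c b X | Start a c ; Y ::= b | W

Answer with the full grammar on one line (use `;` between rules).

Start has alternatives sharing prefix 'Y b': factor to Start → Y b Start1 with Start1 → ε | c c.

Start ::= c | a Start | Y b Start1; X ::= a | Start Y a; W ::= b | c b X | Start a c; Y ::= b | W; Start1 ::= epsilon | c c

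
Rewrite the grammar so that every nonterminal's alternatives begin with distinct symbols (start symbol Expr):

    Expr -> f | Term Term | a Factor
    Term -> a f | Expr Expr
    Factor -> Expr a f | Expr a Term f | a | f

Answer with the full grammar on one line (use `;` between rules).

Expr -> f | Term Term | a Factor; Term -> a f | Expr Expr; Factor -> a | f | Expr a Factor1; Factor1 -> f | Term f

Factor has alternatives sharing prefix 'Expr a': factor to Factor → Expr a Factor1 with Factor1 → f | Term f.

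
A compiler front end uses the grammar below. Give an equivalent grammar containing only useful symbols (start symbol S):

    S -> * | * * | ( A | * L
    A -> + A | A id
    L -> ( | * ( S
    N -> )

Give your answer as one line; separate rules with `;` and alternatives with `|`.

S -> * | * * | * L; L -> ( | * ( S

Generating nonterminals: {L, N, S}.
Reachable from S after that: {L, S}.
Removed useless symbols: {A, N} and every production mentioning them.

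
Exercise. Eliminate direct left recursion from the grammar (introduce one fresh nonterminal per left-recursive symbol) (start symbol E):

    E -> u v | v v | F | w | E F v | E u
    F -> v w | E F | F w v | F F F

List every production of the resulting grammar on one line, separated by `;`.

E, F are directly left-recursive.
For E: α = {F v, u}, β = {u v, v v, F, w}. Rewrite as E → β E' and E' → α E' | ε.
For F: α = {w v, F F}, β = {v w, E F}. Rewrite as F → β F' and F' → α F' | ε.

E -> u v E' | v v E' | F E' | w E'; F -> v w F' | E F F'; E' -> F v E' | u E' | ε; F' -> w v F' | F F F' | ε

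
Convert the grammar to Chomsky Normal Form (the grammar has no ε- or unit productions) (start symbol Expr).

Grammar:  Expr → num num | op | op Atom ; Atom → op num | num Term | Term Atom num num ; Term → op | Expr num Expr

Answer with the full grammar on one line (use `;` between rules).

Introduce a nonterminal for each terminal appearing in a rule of length ≥ 2: X1 → num, X2 → op.
Binarize each right-hand side of length ≥ 3 by chaining fresh nonterminals (Y1, Y2, …): affected rules were Atom → Term Atom X1 X1; Term → Expr X1 Expr.

Expr → X1 X1 | op | X2 Atom; Atom → X2 X1 | X1 Term | Term Y1; Term → op | Expr Y3; X1 → num; X2 → op; Y1 → Atom Y2; Y2 → X1 X1; Y3 → X1 Expr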